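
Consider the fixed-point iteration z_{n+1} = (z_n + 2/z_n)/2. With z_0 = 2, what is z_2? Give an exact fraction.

z_1 = (2 + 2/2)/2 = 3/2.
z_2 = (3/2 + 2/(3/2))/2 = 17/12.

17/12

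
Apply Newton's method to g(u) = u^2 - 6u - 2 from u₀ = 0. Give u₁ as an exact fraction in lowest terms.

g'(u) = 2u - 6.
g(0) = -2, g'(0) = -6, so u₁ = 0 - (-2)/(-6) = -1/3.

-1/3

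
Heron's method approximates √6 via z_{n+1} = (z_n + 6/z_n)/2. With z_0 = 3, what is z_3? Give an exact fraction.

z_1 = (3 + 6/3)/2 = 5/2.
z_2 = (5/2 + 6/(5/2))/2 = 49/20.
z_3 = (49/20 + 6/(49/20))/2 = 4801/1960.

4801/1960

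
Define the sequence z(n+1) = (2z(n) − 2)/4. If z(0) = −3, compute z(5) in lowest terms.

−17/16

z(1) = (2·(−3) − 2)/4 = −2.
z(2) = (2·(−2) − 2)/4 = −3/2.
z(3) = (2·(−3/2) − 2)/4 = −5/4.
z(4) = (2·(−5/4) − 2)/4 = −9/8.
z(5) = (2·(−9/8) − 2)/4 = −17/16.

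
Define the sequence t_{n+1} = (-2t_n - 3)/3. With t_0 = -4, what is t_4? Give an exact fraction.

-103/81

t_1 = (-2·(-4) - 3)/3 = 5/3.
t_2 = (-2·(5/3) - 3)/3 = -19/9.
t_3 = (-2·(-19/9) - 3)/3 = 11/27.
t_4 = (-2·(11/27) - 3)/3 = -103/81.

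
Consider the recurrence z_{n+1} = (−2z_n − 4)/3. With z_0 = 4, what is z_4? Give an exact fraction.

z_1 = (−2·4 − 4)/3 = −4.
z_2 = (−2·(−4) − 4)/3 = 4/3.
z_3 = (−2·(4/3) − 4)/3 = −20/9.
z_4 = (−2·(−20/9) − 4)/3 = 4/27.

4/27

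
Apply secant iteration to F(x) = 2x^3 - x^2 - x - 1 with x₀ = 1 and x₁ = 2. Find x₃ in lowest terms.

F(1) = -1, F(2) = 9. x₂ = 2 - 9·(2 - 1)/(9 - (-1)) = 11/10.
F(2) = 9, F(11/10) = -81/125. x₃ = (11/10) - (-81/125)·((11/10) - 2)/((-81/125) - 9) = 311/268.

311/268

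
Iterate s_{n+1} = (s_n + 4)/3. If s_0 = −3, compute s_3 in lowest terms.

s_1 = ((−3) + 4)/3 = 1/3.
s_2 = ((1/3) + 4)/3 = 13/9.
s_3 = ((13/9) + 4)/3 = 49/27.

49/27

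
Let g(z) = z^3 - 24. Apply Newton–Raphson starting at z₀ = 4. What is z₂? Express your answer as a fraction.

g'(z) = 3z^2.
g(4) = 40, g'(4) = 48, so z₁ = 4 - 40/48 = 19/6.
g(19/6) = 1675/216, g'(19/6) = 361/12, so z₂ = (19/6) - (1675/216)/(361/12) = 9451/3249.

9451/3249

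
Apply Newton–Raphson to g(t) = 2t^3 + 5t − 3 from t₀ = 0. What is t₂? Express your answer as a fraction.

483/895

g'(t) = 6t^2 + 5.
g(0) = −3, g'(0) = 5, so t₁ = 0 − (−3)/5 = 3/5.
g(3/5) = 54/125, g'(3/5) = 179/25, so t₂ = (3/5) − (54/125)/(179/25) = 483/895.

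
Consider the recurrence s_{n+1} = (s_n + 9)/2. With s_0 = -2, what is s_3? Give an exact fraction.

61/8

s_1 = ((-2) + 9)/2 = 7/2.
s_2 = ((7/2) + 9)/2 = 25/4.
s_3 = ((25/4) + 9)/2 = 61/8.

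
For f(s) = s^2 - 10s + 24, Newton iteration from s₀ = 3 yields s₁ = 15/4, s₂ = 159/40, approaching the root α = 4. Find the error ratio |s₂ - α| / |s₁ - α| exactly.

s₁ - α = 15/4 - 4 = -1/4, so |s₁ - α| = 1/4.
s₂ - α = 159/40 - 4 = -1/40, so |s₂ - α| = 1/40.
Ratio = (1/40) / (1/4) = 1/10.

1/10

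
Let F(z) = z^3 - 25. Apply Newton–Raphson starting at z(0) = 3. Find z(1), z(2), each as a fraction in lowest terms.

z(1) = 79/27, z(2) = 1478153/505521

F'(z) = 3z^2.
F(3) = 2, F'(3) = 27, so z(1) = 3 - 2/27 = 79/27.
F(79/27) = 964/19683, F'(79/27) = 6241/243, so z(2) = (79/27) - (964/19683)/(6241/243) = 1478153/505521.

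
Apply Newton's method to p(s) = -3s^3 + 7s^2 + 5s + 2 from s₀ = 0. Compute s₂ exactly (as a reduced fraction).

62/255

p'(s) = -9s^2 + 14s + 5.
p(0) = 2, p'(0) = 5, so s₁ = 0 - 2/5 = -2/5.
p(-2/5) = 164/125, p'(-2/5) = -51/25, so s₂ = (-2/5) - (164/125)/(-51/25) = 62/255.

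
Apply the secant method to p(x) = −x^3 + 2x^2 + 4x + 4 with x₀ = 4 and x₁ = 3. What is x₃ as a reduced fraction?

p(4) = −12, p(3) = 7. x₂ = 3 − 7·(3 − 4)/(7 − (−12)) = 64/19.
p(3) = 7, p(64/19) = 13356/6859. x₃ = (64/19) − (13356/6859)·((64/19) − 3)/((13356/6859) − 7) = 17380/4951.

17380/4951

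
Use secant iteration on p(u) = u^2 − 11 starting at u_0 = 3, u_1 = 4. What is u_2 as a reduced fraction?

p(3) = −2, p(4) = 5. u_2 = 4 − 5·(4 − 3)/(5 − (−2)) = 23/7.

23/7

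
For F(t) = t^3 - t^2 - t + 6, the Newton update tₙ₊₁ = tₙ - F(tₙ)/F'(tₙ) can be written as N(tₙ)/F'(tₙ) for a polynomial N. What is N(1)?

-5

F'(t) = 3t^2 - 2t - 1.
N(t) = t·F'(t) - F(t) = t·(3t^2 - 2t - 1) - (t^3 - t^2 - t + 6) = 2t^3 - t^2 - 6.
N(1) = -5.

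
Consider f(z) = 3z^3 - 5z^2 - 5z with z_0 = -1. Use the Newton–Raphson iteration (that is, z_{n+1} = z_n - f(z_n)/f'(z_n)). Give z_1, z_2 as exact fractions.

f'(z) = 9z^2 - 10z - 5.
f(-1) = -3, f'(-1) = 14, so z_1 = (-1) - (-3)/14 = -11/14.
f(-11/14) = -1683/2744, f'(-11/14) = 1649/196, so z_2 = (-11/14) - (-1683/2744)/(1649/196) = -484/679.

z_1 = -11/14, z_2 = -484/679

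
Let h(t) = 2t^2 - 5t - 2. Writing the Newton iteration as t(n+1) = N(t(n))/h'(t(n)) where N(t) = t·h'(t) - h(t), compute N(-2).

h'(t) = 4t - 5.
N(t) = t·h'(t) - h(t) = t·(4t - 5) - (2t^2 - 5t - 2) = 2t^2 + 2.
N(-2) = 10.

10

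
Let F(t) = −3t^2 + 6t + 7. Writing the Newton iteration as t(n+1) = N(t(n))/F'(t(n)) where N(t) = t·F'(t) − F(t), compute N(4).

−55

F'(t) = −6t + 6.
N(t) = t·F'(t) − F(t) = t·(−6t + 6) − (−3t^2 + 6t + 7) = −3t^2 − 7.
N(4) = −55.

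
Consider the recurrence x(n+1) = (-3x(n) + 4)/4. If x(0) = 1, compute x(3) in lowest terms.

x(1) = (-3·1 + 4)/4 = 1/4.
x(2) = (-3·(1/4) + 4)/4 = 13/16.
x(3) = (-3·(13/16) + 4)/4 = 25/64.

25/64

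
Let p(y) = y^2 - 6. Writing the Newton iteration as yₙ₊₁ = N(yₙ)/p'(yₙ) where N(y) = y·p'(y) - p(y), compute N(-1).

7

p'(y) = 2y.
N(y) = y·p'(y) - p(y) = y·(2y) - (y^2 - 6) = y^2 + 6.
N(-1) = 7.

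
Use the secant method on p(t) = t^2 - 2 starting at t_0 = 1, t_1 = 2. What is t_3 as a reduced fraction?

7/5

p(1) = -1, p(2) = 2. t_2 = 2 - 2·(2 - 1)/(2 - (-1)) = 4/3.
p(2) = 2, p(4/3) = -2/9. t_3 = (4/3) - (-2/9)·((4/3) - 2)/((-2/9) - 2) = 7/5.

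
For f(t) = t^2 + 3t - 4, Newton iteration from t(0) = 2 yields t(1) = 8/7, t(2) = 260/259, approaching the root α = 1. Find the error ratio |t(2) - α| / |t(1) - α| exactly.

t(1) - α = 8/7 - 1 = 1/7, so |t(1) - α| = 1/7.
t(2) - α = 260/259 - 1 = 1/259, so |t(2) - α| = 1/259.
Ratio = (1/259) / (1/7) = 1/37.

1/37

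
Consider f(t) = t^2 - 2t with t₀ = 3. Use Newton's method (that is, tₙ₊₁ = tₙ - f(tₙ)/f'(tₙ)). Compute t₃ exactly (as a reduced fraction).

f'(t) = 2t - 2.
f(3) = 3, f'(3) = 4, so t₁ = 3 - 3/4 = 9/4.
f(9/4) = 9/16, f'(9/4) = 5/2, so t₂ = (9/4) - (9/16)/(5/2) = 81/40.
f(81/40) = 81/1600, f'(81/40) = 41/20, so t₃ = (81/40) - (81/1600)/(41/20) = 6561/3280.

6561/3280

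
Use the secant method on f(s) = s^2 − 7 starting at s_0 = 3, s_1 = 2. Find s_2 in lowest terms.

f(3) = 2, f(2) = −3. s_2 = 2 − (−3)·(2 − 3)/((−3) − 2) = 13/5.

13/5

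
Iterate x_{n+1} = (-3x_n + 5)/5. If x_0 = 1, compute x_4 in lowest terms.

421/625

x_1 = (-3·1 + 5)/5 = 2/5.
x_2 = (-3·(2/5) + 5)/5 = 19/25.
x_3 = (-3·(19/25) + 5)/5 = 68/125.
x_4 = (-3·(68/125) + 5)/5 = 421/625.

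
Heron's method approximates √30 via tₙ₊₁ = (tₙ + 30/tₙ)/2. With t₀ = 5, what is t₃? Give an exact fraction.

t₁ = (5 + 30/5)/2 = 11/2.
t₂ = (11/2 + 30/(11/2))/2 = 241/44.
t₃ = (241/44 + 30/(241/44))/2 = 116161/21208.

116161/21208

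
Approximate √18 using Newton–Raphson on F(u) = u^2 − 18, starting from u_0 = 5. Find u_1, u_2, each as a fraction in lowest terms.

u_1 = 43/10, u_2 = 3649/860

F'(u) = 2u.
F(5) = 7, F'(5) = 10, so u_1 = 5 − 7/10 = 43/10.
F(43/10) = 49/100, F'(43/10) = 43/5, so u_2 = (43/10) − (49/100)/(43/5) = 3649/860.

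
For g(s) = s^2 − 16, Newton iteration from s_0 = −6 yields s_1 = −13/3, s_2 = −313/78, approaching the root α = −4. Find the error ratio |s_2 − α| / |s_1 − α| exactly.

s_1 − α = −13/3 − (−4) = −13/3 + 4 = −1/3, so |s_1 − α| = 1/3.
s_2 − α = −313/78 − (−4) = −313/78 + 4 = −1/78, so |s_2 − α| = 1/78.
Ratio = (1/78) / (1/3) = 1/26.

1/26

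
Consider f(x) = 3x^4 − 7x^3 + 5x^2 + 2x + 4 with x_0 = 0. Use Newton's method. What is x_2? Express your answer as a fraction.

−136/99

f'(x) = 12x^3 − 21x^2 + 10x + 2.
f(0) = 4, f'(0) = 2, so x_1 = 0 − 4/2 = −2.
f(−2) = 124, f'(−2) = −198, so x_2 = (−2) − 124/(−198) = −136/99.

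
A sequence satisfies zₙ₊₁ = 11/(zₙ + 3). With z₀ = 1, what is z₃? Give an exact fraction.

253/113

z₁ = 11/(1 + 3) = 11/4.
z₂ = 11/(11/4 + 3) = 44/23.
z₃ = 11/(44/23 + 3) = 253/113.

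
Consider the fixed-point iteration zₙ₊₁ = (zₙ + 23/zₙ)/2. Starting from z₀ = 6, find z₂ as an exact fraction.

6793/1416

z₁ = (6 + 23/6)/2 = 59/12.
z₂ = (59/12 + 23/(59/12))/2 = 6793/1416.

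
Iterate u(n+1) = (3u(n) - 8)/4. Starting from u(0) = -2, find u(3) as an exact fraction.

u(1) = (3·(-2) - 8)/4 = -7/2.
u(2) = (3·(-7/2) - 8)/4 = -37/8.
u(3) = (3·(-37/8) - 8)/4 = -175/32.

-175/32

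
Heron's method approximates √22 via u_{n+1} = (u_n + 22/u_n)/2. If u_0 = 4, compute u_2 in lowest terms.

u_1 = (4 + 22/4)/2 = 19/4.
u_2 = (19/4 + 22/(19/4))/2 = 713/152.

713/152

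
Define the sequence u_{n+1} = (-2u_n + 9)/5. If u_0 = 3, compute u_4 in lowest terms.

u_1 = (-2·3 + 9)/5 = 3/5.
u_2 = (-2·(3/5) + 9)/5 = 39/25.
u_3 = (-2·(39/25) + 9)/5 = 147/125.
u_4 = (-2·(147/125) + 9)/5 = 831/625.

831/625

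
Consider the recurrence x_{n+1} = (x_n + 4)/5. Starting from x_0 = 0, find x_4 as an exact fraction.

624/625

x_1 = (0 + 4)/5 = 4/5.
x_2 = ((4/5) + 4)/5 = 24/25.
x_3 = ((24/25) + 4)/5 = 124/125.
x_4 = ((124/125) + 4)/5 = 624/625.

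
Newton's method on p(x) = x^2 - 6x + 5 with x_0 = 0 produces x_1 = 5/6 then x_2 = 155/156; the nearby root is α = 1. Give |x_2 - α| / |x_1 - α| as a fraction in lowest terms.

x_1 - α = 5/6 - 1 = -1/6, so |x_1 - α| = 1/6.
x_2 - α = 155/156 - 1 = -1/156, so |x_2 - α| = 1/156.
Ratio = (1/156) / (1/6) = 1/26.

1/26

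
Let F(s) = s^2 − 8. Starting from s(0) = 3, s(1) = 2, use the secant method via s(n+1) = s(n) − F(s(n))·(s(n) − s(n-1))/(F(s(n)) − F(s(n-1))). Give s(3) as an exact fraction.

17/6

F(3) = 1, F(2) = −4. s(2) = 2 − (−4)·(2 − 3)/((−4) − 1) = 14/5.
F(2) = −4, F(14/5) = −4/25. s(3) = (14/5) − (−4/25)·((14/5) − 2)/((−4/25) − (−4)) = 17/6.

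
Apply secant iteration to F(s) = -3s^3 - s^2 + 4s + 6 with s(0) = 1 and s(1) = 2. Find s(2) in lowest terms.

13/10

F(1) = 6, F(2) = -14. s(2) = 2 - (-14)·(2 - 1)/((-14) - 6) = 13/10.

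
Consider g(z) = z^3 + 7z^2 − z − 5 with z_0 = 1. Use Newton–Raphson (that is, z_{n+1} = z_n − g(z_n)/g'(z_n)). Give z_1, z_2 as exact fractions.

z_1 = 7/8, z_2 = 2995/3468

g'(z) = 3z^2 + 14z − 1.
g(1) = 2, g'(1) = 16, so z_1 = 1 − 2/16 = 7/8.
g(7/8) = 79/512, g'(7/8) = 867/64, so z_2 = (7/8) − (79/512)/(867/64) = 2995/3468.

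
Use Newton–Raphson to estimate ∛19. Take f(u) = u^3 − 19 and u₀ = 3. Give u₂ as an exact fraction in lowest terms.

1152011/431649

f'(u) = 3u^2.
f(3) = 8, f'(3) = 27, so u₁ = 3 − 8/27 = 73/27.
f(73/27) = 15040/19683, f'(73/27) = 5329/243, so u₂ = (73/27) − (15040/19683)/(5329/243) = 1152011/431649.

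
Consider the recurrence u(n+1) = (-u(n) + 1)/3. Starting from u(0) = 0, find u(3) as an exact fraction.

7/27

u(1) = (-0 + 1)/3 = 1/3.
u(2) = (-(1/3) + 1)/3 = 2/9.
u(3) = (-(2/9) + 1)/3 = 7/27.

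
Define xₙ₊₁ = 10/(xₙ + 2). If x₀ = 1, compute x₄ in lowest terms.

155/71

x₁ = 10/(1 + 2) = 10/3.
x₂ = 10/(10/3 + 2) = 15/8.
x₃ = 10/(15/8 + 2) = 80/31.
x₄ = 10/(80/31 + 2) = 155/71.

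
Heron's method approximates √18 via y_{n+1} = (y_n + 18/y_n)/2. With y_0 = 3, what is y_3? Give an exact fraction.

577/136

y_1 = (3 + 18/3)/2 = 9/2.
y_2 = (9/2 + 18/(9/2))/2 = 17/4.
y_3 = (17/4 + 18/(17/4))/2 = 577/136.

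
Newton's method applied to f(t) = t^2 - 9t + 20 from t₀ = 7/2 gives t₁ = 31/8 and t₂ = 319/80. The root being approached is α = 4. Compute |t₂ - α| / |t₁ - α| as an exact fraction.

1/10

t₁ - α = 31/8 - 4 = -1/8, so |t₁ - α| = 1/8.
t₂ - α = 319/80 - 4 = -1/80, so |t₂ - α| = 1/80.
Ratio = (1/80) / (1/8) = 1/10.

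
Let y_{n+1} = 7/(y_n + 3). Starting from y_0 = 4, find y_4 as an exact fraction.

133/85

y_1 = 7/(4 + 3) = 1.
y_2 = 7/(1 + 3) = 7/4.
y_3 = 7/(7/4 + 3) = 28/19.
y_4 = 7/(28/19 + 3) = 133/85.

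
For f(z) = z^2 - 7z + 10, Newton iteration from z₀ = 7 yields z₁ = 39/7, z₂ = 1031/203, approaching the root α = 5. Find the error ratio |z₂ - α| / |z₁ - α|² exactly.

z₁ - α = 39/7 - 5 = 4/7, so |z₁ - α| = 4/7.
z₂ - α = 1031/203 - 5 = 16/203, so |z₂ - α| = 16/203.
|z₁ - α|² = 16/49.
Ratio = (16/203) / (16/49) = 7/29.

7/29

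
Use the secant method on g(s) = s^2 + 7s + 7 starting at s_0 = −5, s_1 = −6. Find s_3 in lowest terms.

−110/19

g(−5) = −3, g(−6) = 1. s_2 = (−6) − 1·((−6) − (−5))/(1 − (−3)) = −23/4.
g(−6) = 1, g(−23/4) = −3/16. s_3 = (−23/4) − (−3/16)·((−23/4) − (−6))/((−3/16) − 1) = −110/19.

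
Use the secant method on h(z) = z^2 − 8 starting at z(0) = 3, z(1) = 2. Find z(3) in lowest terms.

h(3) = 1, h(2) = −4. z(2) = 2 − (−4)·(2 − 3)/((−4) − 1) = 14/5.
h(2) = −4, h(14/5) = −4/25. z(3) = (14/5) − (−4/25)·((14/5) − 2)/((−4/25) − (−4)) = 17/6.

17/6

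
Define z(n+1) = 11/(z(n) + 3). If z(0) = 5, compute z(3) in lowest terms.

z(1) = 11/(5 + 3) = 11/8.
z(2) = 11/(11/8 + 3) = 88/35.
z(3) = 11/(88/35 + 3) = 385/193.

385/193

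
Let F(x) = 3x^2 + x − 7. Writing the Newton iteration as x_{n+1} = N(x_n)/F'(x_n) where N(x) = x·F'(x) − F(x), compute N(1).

10

F'(x) = 6x + 1.
N(x) = x·F'(x) − F(x) = x·(6x + 1) − (3x^2 + x − 7) = 3x^2 + 7.
N(1) = 10.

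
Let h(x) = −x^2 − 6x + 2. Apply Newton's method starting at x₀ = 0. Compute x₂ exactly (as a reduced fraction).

h'(x) = −2x − 6.
h(0) = 2, h'(0) = −6, so x₁ = 0 − 2/(−6) = 1/3.
h(1/3) = −1/9, h'(1/3) = −20/3, so x₂ = (1/3) − (−1/9)/(−20/3) = 19/60.

19/60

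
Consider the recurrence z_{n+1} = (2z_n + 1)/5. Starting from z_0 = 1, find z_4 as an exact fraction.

219/625

z_1 = (2·1 + 1)/5 = 3/5.
z_2 = (2·(3/5) + 1)/5 = 11/25.
z_3 = (2·(11/25) + 1)/5 = 47/125.
z_4 = (2·(47/125) + 1)/5 = 219/625.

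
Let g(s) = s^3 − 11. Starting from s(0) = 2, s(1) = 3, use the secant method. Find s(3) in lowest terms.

g(2) = −3, g(3) = 16. s(2) = 3 − 16·(3 − 2)/(16 − (−3)) = 41/19.
g(3) = 16, g(41/19) = −6528/6859. s(3) = (41/19) − (−6528/6859)·((41/19) − 3)/((−6528/6859) − 16) = 16025/7267.

16025/7267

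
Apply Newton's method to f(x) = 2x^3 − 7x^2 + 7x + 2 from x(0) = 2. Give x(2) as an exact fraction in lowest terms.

−106/9

f'(x) = 6x^2 − 14x + 7.
f(2) = 4, f'(2) = 3, so x(1) = 2 − 4/3 = 2/3.
f(2/3) = 112/27, f'(2/3) = 1/3, so x(2) = (2/3) − (112/27)/(1/3) = −106/9.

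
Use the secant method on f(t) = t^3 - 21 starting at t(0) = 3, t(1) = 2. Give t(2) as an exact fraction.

f(3) = 6, f(2) = -13. t(2) = 2 - (-13)·(2 - 3)/((-13) - 6) = 51/19.

51/19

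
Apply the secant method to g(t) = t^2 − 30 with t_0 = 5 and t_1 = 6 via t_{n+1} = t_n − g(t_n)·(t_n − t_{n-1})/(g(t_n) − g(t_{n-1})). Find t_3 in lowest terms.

115/21

g(5) = −5, g(6) = 6. t_2 = 6 − 6·(6 − 5)/(6 − (−5)) = 60/11.
g(6) = 6, g(60/11) = −30/121. t_3 = (60/11) − (−30/121)·((60/11) − 6)/((−30/121) − 6) = 115/21.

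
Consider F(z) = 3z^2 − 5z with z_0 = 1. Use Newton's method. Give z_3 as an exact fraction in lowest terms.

2187/1261

F'(z) = 6z − 5.
F(1) = −2, F'(1) = 1, so z_1 = 1 − (−2)/1 = 3.
F(3) = 12, F'(3) = 13, so z_2 = 3 − 12/13 = 27/13.
F(27/13) = 432/169, F'(27/13) = 97/13, so z_3 = (27/13) − (432/169)/(97/13) = 2187/1261.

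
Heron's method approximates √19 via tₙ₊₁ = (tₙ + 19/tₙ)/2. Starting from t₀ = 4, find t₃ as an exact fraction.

11916881/2733920

t₁ = (4 + 19/4)/2 = 35/8.
t₂ = (35/8 + 19/(35/8))/2 = 2441/560.
t₃ = (2441/560 + 19/(2441/560))/2 = 11916881/2733920.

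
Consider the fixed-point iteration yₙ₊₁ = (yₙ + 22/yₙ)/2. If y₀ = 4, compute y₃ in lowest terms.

1016657/216752

y₁ = (4 + 22/4)/2 = 19/4.
y₂ = (19/4 + 22/(19/4))/2 = 713/152.
y₃ = (713/152 + 22/(713/152))/2 = 1016657/216752.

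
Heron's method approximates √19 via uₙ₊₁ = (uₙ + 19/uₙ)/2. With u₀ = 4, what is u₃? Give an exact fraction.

11916881/2733920

u₁ = (4 + 19/4)/2 = 35/8.
u₂ = (35/8 + 19/(35/8))/2 = 2441/560.
u₃ = (2441/560 + 19/(2441/560))/2 = 11916881/2733920.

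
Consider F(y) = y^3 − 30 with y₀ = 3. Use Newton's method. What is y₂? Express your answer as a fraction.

F'(y) = 3y^2.
F(3) = −3, F'(3) = 27, so y₁ = 3 − (−3)/27 = 28/9.
F(28/9) = 82/729, F'(28/9) = 784/27, so y₂ = (28/9) − (82/729)/(784/27) = 32887/10584.

32887/10584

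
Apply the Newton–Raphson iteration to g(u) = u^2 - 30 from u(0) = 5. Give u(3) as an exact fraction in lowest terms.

g'(u) = 2u.
g(5) = -5, g'(5) = 10, so u(1) = 5 - (-5)/10 = 11/2.
g(11/2) = 1/4, g'(11/2) = 11, so u(2) = (11/2) - (1/4)/11 = 241/44.
g(241/44) = 1/1936, g'(241/44) = 241/22, so u(3) = (241/44) - (1/1936)/(241/22) = 116161/21208.

116161/21208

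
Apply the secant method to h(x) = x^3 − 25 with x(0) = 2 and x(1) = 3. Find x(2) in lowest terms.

55/19

h(2) = −17, h(3) = 2. x(2) = 3 − 2·(3 − 2)/(2 − (−17)) = 55/19.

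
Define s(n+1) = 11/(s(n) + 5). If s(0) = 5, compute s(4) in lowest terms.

4565/2746

s(1) = 11/(5 + 5) = 11/10.
s(2) = 11/(11/10 + 5) = 110/61.
s(3) = 11/(110/61 + 5) = 671/415.
s(4) = 11/(671/415 + 5) = 4565/2746.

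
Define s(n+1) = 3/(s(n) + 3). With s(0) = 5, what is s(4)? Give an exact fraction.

35/44

s(1) = 3/(5 + 3) = 3/8.
s(2) = 3/(3/8 + 3) = 8/9.
s(3) = 3/(8/9 + 3) = 27/35.
s(4) = 3/(27/35 + 3) = 35/44.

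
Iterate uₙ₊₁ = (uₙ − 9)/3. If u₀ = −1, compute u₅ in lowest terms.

u₁ = ((−1) − 9)/3 = −10/3.
u₂ = ((−10/3) − 9)/3 = −37/9.
u₃ = ((−37/9) − 9)/3 = −118/27.
u₄ = ((−118/27) − 9)/3 = −361/81.
u₅ = ((−361/81) − 9)/3 = −1090/243.

−1090/243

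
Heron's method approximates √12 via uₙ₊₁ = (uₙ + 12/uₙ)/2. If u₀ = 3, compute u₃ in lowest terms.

18817/5432

u₁ = (3 + 12/3)/2 = 7/2.
u₂ = (7/2 + 12/(7/2))/2 = 97/28.
u₃ = (97/28 + 12/(97/28))/2 = 18817/5432.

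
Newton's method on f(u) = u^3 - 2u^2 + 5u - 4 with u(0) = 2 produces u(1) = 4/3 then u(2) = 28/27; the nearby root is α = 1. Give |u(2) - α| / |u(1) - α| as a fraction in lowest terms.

u(1) - α = 4/3 - 1 = 1/3, so |u(1) - α| = 1/3.
u(2) - α = 28/27 - 1 = 1/27, so |u(2) - α| = 1/27.
Ratio = (1/27) / (1/3) = 1/9.

1/9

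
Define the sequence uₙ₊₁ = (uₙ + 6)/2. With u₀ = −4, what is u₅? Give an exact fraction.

u₁ = ((−4) + 6)/2 = 1.
u₂ = (1 + 6)/2 = 7/2.
u₃ = ((7/2) + 6)/2 = 19/4.
u₄ = ((19/4) + 6)/2 = 43/8.
u₅ = ((43/8) + 6)/2 = 91/16.

91/16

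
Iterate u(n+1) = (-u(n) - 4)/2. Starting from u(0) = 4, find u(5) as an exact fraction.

u(1) = (-4 - 4)/2 = -4.
u(2) = (-(-4) - 4)/2 = 0.
u(3) = (-0 - 4)/2 = -2.
u(4) = (-(-2) - 4)/2 = -1.
u(5) = (-(-1) - 4)/2 = -3/2.

-3/2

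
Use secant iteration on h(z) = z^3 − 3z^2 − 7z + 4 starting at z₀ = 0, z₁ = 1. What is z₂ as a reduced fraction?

h(0) = 4, h(1) = −5. z₂ = 1 − (−5)·(1 − 0)/((−5) − 4) = 4/9.

4/9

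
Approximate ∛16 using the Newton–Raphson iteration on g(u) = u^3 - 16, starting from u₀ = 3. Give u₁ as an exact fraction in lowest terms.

g'(u) = 3u^2.
g(3) = 11, g'(3) = 27, so u₁ = 3 - 11/27 = 70/27.

70/27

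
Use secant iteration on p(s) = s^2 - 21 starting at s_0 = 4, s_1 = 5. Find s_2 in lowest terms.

p(4) = -5, p(5) = 4. s_2 = 5 - 4·(5 - 4)/(4 - (-5)) = 41/9.

41/9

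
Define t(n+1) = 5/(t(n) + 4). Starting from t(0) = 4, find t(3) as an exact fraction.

t(1) = 5/(4 + 4) = 5/8.
t(2) = 5/(5/8 + 4) = 40/37.
t(3) = 5/(40/37 + 4) = 185/188.

185/188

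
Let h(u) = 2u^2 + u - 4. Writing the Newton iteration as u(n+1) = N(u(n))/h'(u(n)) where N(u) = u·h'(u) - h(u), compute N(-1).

6

h'(u) = 4u + 1.
N(u) = u·h'(u) - h(u) = u·(4u + 1) - (2u^2 + u - 4) = 2u^2 + 4.
N(-1) = 6.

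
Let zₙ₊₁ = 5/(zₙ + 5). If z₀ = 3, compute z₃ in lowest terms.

z₁ = 5/(3 + 5) = 5/8.
z₂ = 5/(5/8 + 5) = 8/9.
z₃ = 5/(8/9 + 5) = 45/53.

45/53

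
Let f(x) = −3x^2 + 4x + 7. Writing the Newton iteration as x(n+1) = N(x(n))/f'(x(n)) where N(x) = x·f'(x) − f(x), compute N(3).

−34

f'(x) = −6x + 4.
N(x) = x·f'(x) − f(x) = x·(−6x + 4) − (−3x^2 + 4x + 7) = −3x^2 − 7.
N(3) = −34.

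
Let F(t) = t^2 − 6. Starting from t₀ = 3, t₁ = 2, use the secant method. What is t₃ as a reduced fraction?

27/11

F(3) = 3, F(2) = −2. t₂ = 2 − (−2)·(2 − 3)/((−2) − 3) = 12/5.
F(2) = −2, F(12/5) = −6/25. t₃ = (12/5) − (−6/25)·((12/5) − 2)/((−6/25) − (−2)) = 27/11.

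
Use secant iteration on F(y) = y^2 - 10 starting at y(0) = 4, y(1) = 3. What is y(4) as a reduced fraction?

3001/949

F(4) = 6, F(3) = -1. y(2) = 3 - (-1)·(3 - 4)/((-1) - 6) = 22/7.
F(3) = -1, F(22/7) = -6/49. y(3) = (22/7) - (-6/49)·((22/7) - 3)/((-6/49) - (-1)) = 136/43.
F(22/7) = -6/49, F(136/43) = 6/1849. y(4) = (136/43) - (6/1849)·((136/43) - (22/7))/((6/1849) - (-6/49)) = 3001/949.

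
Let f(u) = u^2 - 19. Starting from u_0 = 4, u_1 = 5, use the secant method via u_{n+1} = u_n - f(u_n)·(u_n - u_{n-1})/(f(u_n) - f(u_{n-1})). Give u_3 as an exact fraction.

f(4) = -3, f(5) = 6. u_2 = 5 - 6·(5 - 4)/(6 - (-3)) = 13/3.
f(5) = 6, f(13/3) = -2/9. u_3 = (13/3) - (-2/9)·((13/3) - 5)/((-2/9) - 6) = 61/14.

61/14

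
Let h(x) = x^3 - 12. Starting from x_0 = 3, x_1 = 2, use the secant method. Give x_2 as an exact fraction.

h(3) = 15, h(2) = -4. x_2 = 2 - (-4)·(2 - 3)/((-4) - 15) = 42/19.

42/19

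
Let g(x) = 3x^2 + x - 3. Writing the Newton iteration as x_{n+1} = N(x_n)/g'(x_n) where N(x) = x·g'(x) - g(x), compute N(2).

15

g'(x) = 6x + 1.
N(x) = x·g'(x) - g(x) = x·(6x + 1) - (3x^2 + x - 3) = 3x^2 + 3.
N(2) = 15.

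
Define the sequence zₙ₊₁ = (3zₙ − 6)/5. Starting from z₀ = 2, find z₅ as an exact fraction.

z₁ = (3·2 − 6)/5 = 0.
z₂ = (3·0 − 6)/5 = −6/5.
z₃ = (3·(−6/5) − 6)/5 = −48/25.
z₄ = (3·(−48/25) − 6)/5 = −294/125.
z₅ = (3·(−294/125) − 6)/5 = −1632/625.

−1632/625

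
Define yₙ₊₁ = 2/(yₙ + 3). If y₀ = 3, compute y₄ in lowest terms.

9/16

y₁ = 2/(3 + 3) = 1/3.
y₂ = 2/(1/3 + 3) = 3/5.
y₃ = 2/(3/5 + 3) = 5/9.
y₄ = 2/(5/9 + 3) = 9/16.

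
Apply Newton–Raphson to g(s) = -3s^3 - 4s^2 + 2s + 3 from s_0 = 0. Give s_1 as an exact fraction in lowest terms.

g'(s) = -9s^2 - 8s + 2.
g(0) = 3, g'(0) = 2, so s_1 = 0 - 3/2 = -3/2.

-3/2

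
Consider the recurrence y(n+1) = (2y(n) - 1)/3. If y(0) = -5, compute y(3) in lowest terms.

-59/27

y(1) = (2·(-5) - 1)/3 = -11/3.
y(2) = (2·(-11/3) - 1)/3 = -25/9.
y(3) = (2·(-25/9) - 1)/3 = -59/27.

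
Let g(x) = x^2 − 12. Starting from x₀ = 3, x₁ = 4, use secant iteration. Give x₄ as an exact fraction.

g(3) = −3, g(4) = 4. x₂ = 4 − 4·(4 − 3)/(4 − (−3)) = 24/7.
g(4) = 4, g(24/7) = −12/49. x₃ = (24/7) − (−12/49)·((24/7) − 4)/((−12/49) − 4) = 45/13.
g(24/7) = −12/49, g(45/13) = −3/169. x₄ = (45/13) − (−3/169)·((45/13) − (24/7))/((−3/169) − (−12/49)) = 724/209.

724/209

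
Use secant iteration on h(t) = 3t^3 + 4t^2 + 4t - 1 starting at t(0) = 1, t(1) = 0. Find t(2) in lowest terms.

1/11

h(1) = 10, h(0) = -1. t(2) = 0 - (-1)·(0 - 1)/((-1) - 10) = 1/11.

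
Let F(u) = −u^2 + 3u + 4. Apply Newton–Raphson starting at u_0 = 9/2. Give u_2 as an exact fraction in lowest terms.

F'(u) = −2u + 3.
F(9/2) = −11/4, F'(9/2) = −6, so u_1 = (9/2) − (−11/4)/(−6) = 97/24.
F(97/24) = −121/576, F'(97/24) = −61/12, so u_2 = (97/24) − (−121/576)/(−61/12) = 11713/2928.

11713/2928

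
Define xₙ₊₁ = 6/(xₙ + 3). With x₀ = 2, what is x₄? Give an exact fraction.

x₁ = 6/(2 + 3) = 6/5.
x₂ = 6/(6/5 + 3) = 10/7.
x₃ = 6/(10/7 + 3) = 42/31.
x₄ = 6/(42/31 + 3) = 62/45.

62/45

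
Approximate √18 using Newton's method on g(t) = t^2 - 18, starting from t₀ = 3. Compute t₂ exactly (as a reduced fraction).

17/4

g'(t) = 2t.
g(3) = -9, g'(3) = 6, so t₁ = 3 - (-9)/6 = 9/2.
g(9/2) = 9/4, g'(9/2) = 9, so t₂ = (9/2) - (9/4)/9 = 17/4.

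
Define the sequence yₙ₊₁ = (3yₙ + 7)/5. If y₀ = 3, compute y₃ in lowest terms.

424/125

y₁ = (3·3 + 7)/5 = 16/5.
y₂ = (3·(16/5) + 7)/5 = 83/25.
y₃ = (3·(83/25) + 7)/5 = 424/125.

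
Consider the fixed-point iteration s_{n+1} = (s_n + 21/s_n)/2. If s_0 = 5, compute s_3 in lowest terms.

s_1 = (5 + 21/5)/2 = 23/5.
s_2 = (23/5 + 21/(23/5))/2 = 527/115.
s_3 = (527/115 + 21/(527/115))/2 = 277727/60605.

277727/60605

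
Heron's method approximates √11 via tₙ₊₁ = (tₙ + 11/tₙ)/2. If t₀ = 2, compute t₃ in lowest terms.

t₁ = (2 + 11/2)/2 = 15/4.
t₂ = (15/4 + 11/(15/4))/2 = 401/120.
t₃ = (401/120 + 11/(401/120))/2 = 319201/96240.

319201/96240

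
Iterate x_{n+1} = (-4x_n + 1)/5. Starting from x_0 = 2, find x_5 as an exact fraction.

-1587/3125

x_1 = (-4·2 + 1)/5 = -7/5.
x_2 = (-4·(-7/5) + 1)/5 = 33/25.
x_3 = (-4·(33/25) + 1)/5 = -107/125.
x_4 = (-4·(-107/125) + 1)/5 = 553/625.
x_5 = (-4·(553/625) + 1)/5 = -1587/3125.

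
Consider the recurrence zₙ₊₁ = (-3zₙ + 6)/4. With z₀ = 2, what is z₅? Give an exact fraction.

75/128

z₁ = (-3·2 + 6)/4 = 0.
z₂ = (-3·0 + 6)/4 = 3/2.
z₃ = (-3·(3/2) + 6)/4 = 3/8.
z₄ = (-3·(3/8) + 6)/4 = 39/32.
z₅ = (-3·(39/32) + 6)/4 = 75/128.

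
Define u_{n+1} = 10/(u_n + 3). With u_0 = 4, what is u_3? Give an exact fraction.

u_1 = 10/(4 + 3) = 10/7.
u_2 = 10/(10/7 + 3) = 70/31.
u_3 = 10/(70/31 + 3) = 310/163.

310/163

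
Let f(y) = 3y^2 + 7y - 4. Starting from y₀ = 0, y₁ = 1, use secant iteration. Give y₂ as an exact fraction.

2/5

f(0) = -4, f(1) = 6. y₂ = 1 - 6·(1 - 0)/(6 - (-4)) = 2/5.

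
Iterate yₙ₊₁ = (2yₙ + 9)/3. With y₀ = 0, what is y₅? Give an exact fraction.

y₁ = (2·0 + 9)/3 = 3.
y₂ = (2·3 + 9)/3 = 5.
y₃ = (2·5 + 9)/3 = 19/3.
y₄ = (2·(19/3) + 9)/3 = 65/9.
y₅ = (2·(65/9) + 9)/3 = 211/27.

211/27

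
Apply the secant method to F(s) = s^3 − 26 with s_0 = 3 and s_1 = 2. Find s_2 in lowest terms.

F(3) = 1, F(2) = −18. s_2 = 2 − (−18)·(2 − 3)/((−18) − 1) = 56/19.

56/19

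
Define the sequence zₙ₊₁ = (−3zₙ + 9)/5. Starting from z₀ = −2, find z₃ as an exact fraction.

z₁ = (−3·(−2) + 9)/5 = 3.
z₂ = (−3·3 + 9)/5 = 0.
z₃ = (−3·0 + 9)/5 = 9/5.

9/5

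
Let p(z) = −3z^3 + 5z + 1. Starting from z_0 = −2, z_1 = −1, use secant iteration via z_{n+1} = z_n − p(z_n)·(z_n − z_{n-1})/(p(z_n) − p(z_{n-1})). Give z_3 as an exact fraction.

−1427/1171

p(−2) = 15, p(−1) = −1. z_2 = (−1) − (−1)·((−1) − (−2))/((−1) − 15) = −17/16.
p(−1) = −1, p(−17/16) = −2925/4096. z_3 = (−17/16) − (−2925/4096)·((−17/16) − (−1))/((−2925/4096) − (−1)) = −1427/1171.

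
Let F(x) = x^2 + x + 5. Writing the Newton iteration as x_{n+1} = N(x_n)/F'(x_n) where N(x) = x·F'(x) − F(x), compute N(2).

F'(x) = 2x + 1.
N(x) = x·F'(x) − F(x) = x·(2x + 1) − (x^2 + x + 5) = x^2 − 5.
N(2) = −1.

−1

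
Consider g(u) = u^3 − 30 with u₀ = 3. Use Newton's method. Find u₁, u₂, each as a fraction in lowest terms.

g'(u) = 3u^2.
g(3) = −3, g'(3) = 27, so u₁ = 3 − (−3)/27 = 28/9.
g(28/9) = 82/729, g'(28/9) = 784/27, so u₂ = (28/9) − (82/729)/(784/27) = 32887/10584.

u₁ = 28/9, u₂ = 32887/10584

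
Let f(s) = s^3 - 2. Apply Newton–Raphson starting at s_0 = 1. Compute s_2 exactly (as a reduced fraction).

f'(s) = 3s^2.
f(1) = -1, f'(1) = 3, so s_1 = 1 - (-1)/3 = 4/3.
f(4/3) = 10/27, f'(4/3) = 16/3, so s_2 = (4/3) - (10/27)/(16/3) = 91/72.

91/72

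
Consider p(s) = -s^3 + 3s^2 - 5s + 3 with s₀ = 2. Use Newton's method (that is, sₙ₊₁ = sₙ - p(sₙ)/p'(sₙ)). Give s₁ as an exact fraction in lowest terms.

7/5

p'(s) = -3s^2 + 6s - 5.
p(2) = -3, p'(2) = -5, so s₁ = 2 - (-3)/(-5) = 7/5.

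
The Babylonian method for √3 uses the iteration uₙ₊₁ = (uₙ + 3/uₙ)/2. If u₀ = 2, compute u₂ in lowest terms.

97/56

u₁ = (2 + 3/2)/2 = 7/4.
u₂ = (7/4 + 3/(7/4))/2 = 97/56.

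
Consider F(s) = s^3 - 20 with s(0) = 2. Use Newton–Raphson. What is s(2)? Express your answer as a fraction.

F'(s) = 3s^2.
F(2) = -12, F'(2) = 12, so s(1) = 2 - (-12)/12 = 3.
F(3) = 7, F'(3) = 27, so s(2) = 3 - 7/27 = 74/27.

74/27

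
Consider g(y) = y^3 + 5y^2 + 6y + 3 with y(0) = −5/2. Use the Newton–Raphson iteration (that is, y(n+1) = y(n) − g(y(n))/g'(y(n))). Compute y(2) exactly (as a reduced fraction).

g'(y) = 3y^2 + 10y + 6.
g(−5/2) = 29/8, g'(−5/2) = −1/4, so y(1) = (−5/2) − (29/8)/(−1/4) = 12.
g(12) = 2523, g'(12) = 558, so y(2) = 12 − 2523/558 = 1391/186.

1391/186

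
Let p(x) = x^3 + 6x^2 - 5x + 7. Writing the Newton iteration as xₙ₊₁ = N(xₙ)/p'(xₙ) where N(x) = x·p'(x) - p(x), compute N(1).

1

p'(x) = 3x^2 + 12x - 5.
N(x) = x·p'(x) - p(x) = x·(3x^2 + 12x - 5) - (x^3 + 6x^2 - 5x + 7) = 2x^3 + 6x^2 - 7.
N(1) = 1.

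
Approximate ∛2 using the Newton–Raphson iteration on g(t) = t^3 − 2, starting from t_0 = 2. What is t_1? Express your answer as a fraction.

3/2

g'(t) = 3t^2.
g(2) = 6, g'(2) = 12, so t_1 = 2 − 6/12 = 3/2.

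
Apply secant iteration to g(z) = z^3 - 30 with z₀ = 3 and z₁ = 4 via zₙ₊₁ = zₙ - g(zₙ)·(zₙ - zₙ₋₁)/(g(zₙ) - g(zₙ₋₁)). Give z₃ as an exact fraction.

g(3) = -3, g(4) = 34. z₂ = 4 - 34·(4 - 3)/(34 - (-3)) = 114/37.
g(4) = 34, g(114/37) = -38046/50653. z₃ = (114/37) - (-38046/50653)·((114/37) - 4)/((-38046/50653) - 34) = 80271/25886.

80271/25886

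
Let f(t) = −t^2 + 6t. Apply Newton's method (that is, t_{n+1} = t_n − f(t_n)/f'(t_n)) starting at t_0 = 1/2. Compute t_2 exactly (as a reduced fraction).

−1/2440

f'(t) = −2t + 6.
f(1/2) = 11/4, f'(1/2) = 5, so t_1 = (1/2) − (11/4)/5 = −1/20.
f(−1/20) = −121/400, f'(−1/20) = 61/10, so t_2 = (−1/20) − (−121/400)/(61/10) = −1/2440.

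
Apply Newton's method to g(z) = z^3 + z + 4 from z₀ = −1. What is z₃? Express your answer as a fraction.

g'(z) = 3z^2 + 1.
g(−1) = 2, g'(−1) = 4, so z₁ = (−1) − 2/4 = −3/2.
g(−3/2) = −7/8, g'(−3/2) = 31/4, so z₂ = (−3/2) − (−7/8)/(31/4) = −43/31.
g(−43/31) = −1666/29791, g'(−43/31) = 6508/961, so z₃ = (−43/31) − (−1666/29791)/(6508/961) = −139089/100874.

−139089/100874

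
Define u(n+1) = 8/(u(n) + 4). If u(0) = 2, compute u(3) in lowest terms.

16/11

u(1) = 8/(2 + 4) = 4/3.
u(2) = 8/(4/3 + 4) = 3/2.
u(3) = 8/(3/2 + 4) = 16/11.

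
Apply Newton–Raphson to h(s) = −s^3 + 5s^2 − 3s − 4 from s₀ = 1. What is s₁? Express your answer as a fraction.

7/4

h'(s) = −3s^2 + 10s − 3.
h(1) = −3, h'(1) = 4, so s₁ = 1 − (−3)/4 = 7/4.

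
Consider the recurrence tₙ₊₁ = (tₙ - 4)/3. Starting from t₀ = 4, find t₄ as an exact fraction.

t₁ = (4 - 4)/3 = 0.
t₂ = (0 - 4)/3 = -4/3.
t₃ = ((-4/3) - 4)/3 = -16/9.
t₄ = ((-16/9) - 4)/3 = -52/27.

-52/27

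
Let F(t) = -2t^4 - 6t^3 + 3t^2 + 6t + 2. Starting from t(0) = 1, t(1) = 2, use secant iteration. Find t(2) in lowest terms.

F(1) = 3, F(2) = -54. t(2) = 2 - (-54)·(2 - 1)/((-54) - 3) = 20/19.

20/19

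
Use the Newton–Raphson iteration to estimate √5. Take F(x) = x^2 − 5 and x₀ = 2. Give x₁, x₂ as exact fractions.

x₁ = 9/4, x₂ = 161/72

F'(x) = 2x.
F(2) = −1, F'(2) = 4, so x₁ = 2 − (−1)/4 = 9/4.
F(9/4) = 1/16, F'(9/4) = 9/2, so x₂ = (9/4) − (1/16)/(9/2) = 161/72.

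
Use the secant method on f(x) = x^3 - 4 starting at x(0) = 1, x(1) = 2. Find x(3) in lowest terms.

f(1) = -3, f(2) = 4. x(2) = 2 - 4·(2 - 1)/(4 - (-3)) = 10/7.
f(2) = 4, f(10/7) = -372/343. x(3) = (10/7) - (-372/343)·((10/7) - 2)/((-372/343) - 4) = 169/109.

169/109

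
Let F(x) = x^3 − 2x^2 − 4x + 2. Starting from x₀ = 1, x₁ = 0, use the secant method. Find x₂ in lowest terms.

F(1) = −3, F(0) = 2. x₂ = 0 − 2·(0 − 1)/(2 − (−3)) = 2/5.

2/5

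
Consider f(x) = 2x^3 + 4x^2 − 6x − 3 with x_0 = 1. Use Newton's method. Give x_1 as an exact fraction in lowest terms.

11/8

f'(x) = 6x^2 + 8x − 6.
f(1) = −3, f'(1) = 8, so x_1 = 1 − (−3)/8 = 11/8.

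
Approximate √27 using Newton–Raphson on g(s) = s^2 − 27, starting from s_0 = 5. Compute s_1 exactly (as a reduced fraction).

g'(s) = 2s.
g(5) = −2, g'(5) = 10, so s_1 = 5 − (−2)/10 = 26/5.

26/5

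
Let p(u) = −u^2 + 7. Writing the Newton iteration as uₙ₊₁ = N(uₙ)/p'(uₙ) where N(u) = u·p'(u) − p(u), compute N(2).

−11

p'(u) = −2u.
N(u) = u·p'(u) − p(u) = u·(−2u) − (−u^2 + 7) = −u^2 − 7.
N(2) = −11.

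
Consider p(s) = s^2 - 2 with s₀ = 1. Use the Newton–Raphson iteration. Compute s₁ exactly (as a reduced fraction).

p'(s) = 2s.
p(1) = -1, p'(1) = 2, so s₁ = 1 - (-1)/2 = 3/2.

3/2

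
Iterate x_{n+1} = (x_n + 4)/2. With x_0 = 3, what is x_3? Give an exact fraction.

x_1 = (3 + 4)/2 = 7/2.
x_2 = ((7/2) + 4)/2 = 15/4.
x_3 = ((15/4) + 4)/2 = 31/8.

31/8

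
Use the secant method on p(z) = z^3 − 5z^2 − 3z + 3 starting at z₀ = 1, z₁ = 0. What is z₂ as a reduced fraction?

3/7

p(1) = −4, p(0) = 3. z₂ = 0 − 3·(0 − 1)/(3 − (−4)) = 3/7.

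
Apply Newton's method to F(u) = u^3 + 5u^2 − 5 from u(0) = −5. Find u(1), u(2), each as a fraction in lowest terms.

u(1) = −24/5, u(2) = −12623/2640

F'(u) = 3u^2 + 10u.
F(−5) = −5, F'(−5) = 25, so u(1) = (−5) − (−5)/25 = −24/5.
F(−24/5) = −49/125, F'(−24/5) = 528/25, so u(2) = (−24/5) − (−49/125)/(528/25) = −12623/2640.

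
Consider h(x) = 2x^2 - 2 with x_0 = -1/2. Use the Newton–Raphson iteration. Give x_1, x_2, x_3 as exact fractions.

h'(x) = 4x.
h(-1/2) = -3/2, h'(-1/2) = -2, so x_1 = (-1/2) - (-3/2)/(-2) = -5/4.
h(-5/4) = 9/8, h'(-5/4) = -5, so x_2 = (-5/4) - (9/8)/(-5) = -41/40.
h(-41/40) = 81/800, h'(-41/40) = -41/10, so x_3 = (-41/40) - (81/800)/(-41/10) = -3281/3280.

x_1 = -5/4, x_2 = -41/40, x_3 = -3281/3280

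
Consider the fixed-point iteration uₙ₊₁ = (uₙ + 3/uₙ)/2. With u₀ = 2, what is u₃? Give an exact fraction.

18817/10864

u₁ = (2 + 3/2)/2 = 7/4.
u₂ = (7/4 + 3/(7/4))/2 = 97/56.
u₃ = (97/56 + 3/(97/56))/2 = 18817/10864.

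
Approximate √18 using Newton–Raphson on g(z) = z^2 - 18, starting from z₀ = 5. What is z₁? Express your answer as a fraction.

43/10

g'(z) = 2z.
g(5) = 7, g'(5) = 10, so z₁ = 5 - 7/10 = 43/10.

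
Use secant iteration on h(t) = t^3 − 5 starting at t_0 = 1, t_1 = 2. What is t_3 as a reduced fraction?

h(1) = −4, h(2) = 3. t_2 = 2 − 3·(2 − 1)/(3 − (−4)) = 11/7.
h(2) = 3, h(11/7) = −384/343. t_3 = (11/7) − (−384/343)·((11/7) − 2)/((−384/343) − 3) = 265/157.

265/157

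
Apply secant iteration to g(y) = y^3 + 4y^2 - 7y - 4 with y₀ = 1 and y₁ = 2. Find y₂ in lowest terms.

3/2

g(1) = -6, g(2) = 6. y₂ = 2 - 6·(2 - 1)/(6 - (-6)) = 3/2.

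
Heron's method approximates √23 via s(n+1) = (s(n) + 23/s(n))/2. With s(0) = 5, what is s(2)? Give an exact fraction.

s(1) = (5 + 23/5)/2 = 24/5.
s(2) = (24/5 + 23/(24/5))/2 = 1151/240.

1151/240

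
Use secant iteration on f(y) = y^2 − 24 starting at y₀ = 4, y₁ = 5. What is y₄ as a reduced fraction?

f(4) = −8, f(5) = 1. y₂ = 5 − 1·(5 − 4)/(1 − (−8)) = 44/9.
f(5) = 1, f(44/9) = −8/81. y₃ = (44/9) − (−8/81)·((44/9) − 5)/((−8/81) − 1) = 436/89.
f(44/9) = −8/81, f(436/89) = −8/7921. y₄ = (436/89) − (−8/7921)·((436/89) − (44/9))/((−8/7921) − (−8/81)) = 4801/980.

4801/980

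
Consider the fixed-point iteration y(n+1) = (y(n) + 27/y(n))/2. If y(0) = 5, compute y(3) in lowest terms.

3650401/702520

y(1) = (5 + 27/5)/2 = 26/5.
y(2) = (26/5 + 27/(26/5))/2 = 1351/260.
y(3) = (1351/260 + 27/(1351/260))/2 = 3650401/702520.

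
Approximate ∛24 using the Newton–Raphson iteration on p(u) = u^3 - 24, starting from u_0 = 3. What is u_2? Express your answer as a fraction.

13162/4563

p'(u) = 3u^2.
p(3) = 3, p'(3) = 27, so u_1 = 3 - 3/27 = 26/9.
p(26/9) = 80/729, p'(26/9) = 676/27, so u_2 = (26/9) - (80/729)/(676/27) = 13162/4563.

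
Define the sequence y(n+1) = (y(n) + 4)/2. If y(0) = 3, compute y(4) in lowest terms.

y(1) = (3 + 4)/2 = 7/2.
y(2) = ((7/2) + 4)/2 = 15/4.
y(3) = ((15/4) + 4)/2 = 31/8.
y(4) = ((31/8) + 4)/2 = 63/16.

63/16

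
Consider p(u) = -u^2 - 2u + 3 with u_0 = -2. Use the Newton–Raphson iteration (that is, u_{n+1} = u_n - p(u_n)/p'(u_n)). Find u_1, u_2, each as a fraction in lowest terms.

u_1 = -7/2, u_2 = -61/20

p'(u) = -2u - 2.
p(-2) = 3, p'(-2) = 2, so u_1 = (-2) - 3/2 = -7/2.
p(-7/2) = -9/4, p'(-7/2) = 5, so u_2 = (-7/2) - (-9/4)/5 = -61/20.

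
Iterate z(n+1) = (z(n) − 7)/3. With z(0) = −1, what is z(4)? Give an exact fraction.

−281/81

z(1) = ((−1) − 7)/3 = −8/3.
z(2) = ((−8/3) − 7)/3 = −29/9.
z(3) = ((−29/9) − 7)/3 = −92/27.
z(4) = ((−92/27) − 7)/3 = −281/81.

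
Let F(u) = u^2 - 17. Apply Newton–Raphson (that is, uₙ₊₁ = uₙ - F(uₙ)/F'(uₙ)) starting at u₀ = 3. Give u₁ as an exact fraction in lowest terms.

F'(u) = 2u.
F(3) = -8, F'(3) = 6, so u₁ = 3 - (-8)/6 = 13/3.

13/3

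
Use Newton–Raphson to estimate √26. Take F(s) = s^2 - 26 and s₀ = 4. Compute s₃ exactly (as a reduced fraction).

F'(s) = 2s.
F(4) = -10, F'(4) = 8, so s₁ = 4 - (-10)/8 = 21/4.
F(21/4) = 25/16, F'(21/4) = 21/2, so s₂ = (21/4) - (25/16)/(21/2) = 857/168.
F(857/168) = 625/28224, F'(857/168) = 857/84, so s₃ = (857/168) - (625/28224)/(857/84) = 1468273/287952.

1468273/287952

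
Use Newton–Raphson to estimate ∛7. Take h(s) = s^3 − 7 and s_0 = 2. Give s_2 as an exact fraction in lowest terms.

h'(s) = 3s^2.
h(2) = 1, h'(2) = 12, so s_1 = 2 − 1/12 = 23/12.
h(23/12) = 71/1728, h'(23/12) = 529/48, so s_2 = (23/12) − (71/1728)/(529/48) = 18215/9522.

18215/9522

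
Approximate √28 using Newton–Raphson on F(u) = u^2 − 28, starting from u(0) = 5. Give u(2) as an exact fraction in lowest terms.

5609/1060

F'(u) = 2u.
F(5) = −3, F'(5) = 10, so u(1) = 5 − (−3)/10 = 53/10.
F(53/10) = 9/100, F'(53/10) = 53/5, so u(2) = (53/10) − (9/100)/(53/5) = 5609/1060.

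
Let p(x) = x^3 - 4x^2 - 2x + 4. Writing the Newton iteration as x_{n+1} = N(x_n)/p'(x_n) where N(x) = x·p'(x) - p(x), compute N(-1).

p'(x) = 3x^2 - 8x - 2.
N(x) = x·p'(x) - p(x) = x·(3x^2 - 8x - 2) - (x^3 - 4x^2 - 2x + 4) = 2x^3 - 4x^2 - 4.
N(-1) = -10.

-10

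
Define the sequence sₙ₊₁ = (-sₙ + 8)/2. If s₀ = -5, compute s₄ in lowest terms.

35/16

s₁ = (-(-5) + 8)/2 = 13/2.
s₂ = (-(13/2) + 8)/2 = 3/4.
s₃ = (-(3/4) + 8)/2 = 29/8.
s₄ = (-(29/8) + 8)/2 = 35/16.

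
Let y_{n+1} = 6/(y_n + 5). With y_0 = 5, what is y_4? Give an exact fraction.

510/509

y_1 = 6/(5 + 5) = 3/5.
y_2 = 6/(3/5 + 5) = 15/14.
y_3 = 6/(15/14 + 5) = 84/85.
y_4 = 6/(84/85 + 5) = 510/509.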